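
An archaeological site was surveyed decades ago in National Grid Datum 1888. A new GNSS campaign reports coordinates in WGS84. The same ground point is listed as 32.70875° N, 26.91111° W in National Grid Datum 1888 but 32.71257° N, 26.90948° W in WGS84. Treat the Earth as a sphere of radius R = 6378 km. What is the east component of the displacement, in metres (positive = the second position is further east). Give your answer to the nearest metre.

ΔE = 153 m

Δφ = 32.71257° − 32.70875° = +0.00382°; Δλ = -26.90948° − -26.91111° = +0.00163°.
1° along a meridian = πR/180 = 111317 m.
ΔN = Δφ × 111317 = 425.2 m; ΔE = Δλ × 111317 × cos(32.70875°) = +0.00163 × 111317 × 0.841428 = 152.7 m.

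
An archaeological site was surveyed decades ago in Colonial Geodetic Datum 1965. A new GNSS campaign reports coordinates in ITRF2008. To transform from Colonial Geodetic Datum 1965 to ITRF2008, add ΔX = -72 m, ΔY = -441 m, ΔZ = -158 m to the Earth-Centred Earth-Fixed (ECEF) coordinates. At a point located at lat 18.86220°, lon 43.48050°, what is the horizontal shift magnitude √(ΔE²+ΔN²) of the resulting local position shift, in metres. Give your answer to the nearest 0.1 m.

272.6 m

At φ = 18.86220°, λ = 43.48050°: sin φ = 0.323293, cos φ = 0.946299, sin λ = 0.688108, cos λ = 0.725609.
ΔE = −sin λ·ΔX + cos λ·ΔY = −(0.688108)·(-72) + (0.725609)·(-441) = -270.45 m.
ΔN = −sin φ cos λ·ΔX − sin φ sin λ·ΔY + cos φ·ΔZ = −(0.323293)(0.725609)(-72) − (0.323293)(0.688108)(-441) + (0.946299)(-158) = -34.52 m.
Horizontal magnitude = √(ΔE² + ΔN²) = √((-270.45)² + (-34.52)²) = 272.64 m.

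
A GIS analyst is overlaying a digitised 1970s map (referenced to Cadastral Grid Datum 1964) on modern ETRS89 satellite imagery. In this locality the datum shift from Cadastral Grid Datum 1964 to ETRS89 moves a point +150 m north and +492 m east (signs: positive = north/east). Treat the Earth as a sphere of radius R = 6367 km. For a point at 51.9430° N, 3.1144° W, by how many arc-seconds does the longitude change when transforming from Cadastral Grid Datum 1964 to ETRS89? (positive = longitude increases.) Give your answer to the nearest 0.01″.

Δλ = 25.86″

At latitude 51.9430°, cos φ = 0.616445.
One radian of longitude at latitude φ spans R cos φ, so Δλ = ΔE / (R cos φ) = 492.0 / (6367000 × 0.616445) = 1.2535e-04 rad = 25.856″.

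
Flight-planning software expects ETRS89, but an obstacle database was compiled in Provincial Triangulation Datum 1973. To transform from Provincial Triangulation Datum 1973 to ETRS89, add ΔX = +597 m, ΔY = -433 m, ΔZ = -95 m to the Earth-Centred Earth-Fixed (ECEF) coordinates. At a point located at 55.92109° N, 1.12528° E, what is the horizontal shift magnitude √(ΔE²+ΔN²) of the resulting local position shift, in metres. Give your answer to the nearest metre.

At φ = 55.92109°, λ = 1.12528°: sin φ = 0.828267, cos φ = 0.560334, sin λ = 0.019639, cos λ = 0.999807.
ΔE = −sin λ·ΔX + cos λ·ΔY = −(0.019639)·(597) + (0.999807)·(-433) = -444.64 m.
ΔN = −sin φ cos λ·ΔX − sin φ sin λ·ΔY + cos φ·ΔZ = −(0.828267)(0.999807)(597) − (0.828267)(0.019639)(-433) + (0.560334)(-95) = -540.57 m.
Horizontal magnitude = √(ΔE² + ΔN²) = √((-444.64)² + (-540.57)²) = 699.94 m.

700 m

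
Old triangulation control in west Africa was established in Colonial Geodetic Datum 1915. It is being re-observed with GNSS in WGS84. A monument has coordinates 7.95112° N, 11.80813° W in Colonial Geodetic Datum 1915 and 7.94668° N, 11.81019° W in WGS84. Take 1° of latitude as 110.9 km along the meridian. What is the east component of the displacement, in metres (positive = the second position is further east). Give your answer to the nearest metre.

ΔE = -226 m

Δφ = 7.94668° − 7.95112° = -0.00444°; Δλ = -11.81019° − -11.80813° = -0.00206°.
ΔN = Δφ × 110900 = -492.4 m; ΔE = Δλ × 110900 × cos(7.95112°) = -0.00206 × 110900 × 0.990386 = -226.3 m.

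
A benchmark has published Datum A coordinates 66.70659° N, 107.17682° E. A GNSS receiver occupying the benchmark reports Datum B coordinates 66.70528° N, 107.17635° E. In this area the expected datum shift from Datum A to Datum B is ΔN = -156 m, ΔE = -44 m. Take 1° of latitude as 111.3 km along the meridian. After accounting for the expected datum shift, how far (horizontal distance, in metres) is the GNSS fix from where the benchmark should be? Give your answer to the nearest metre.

Observed coordinate differences: Δφ = -0.00131°, Δλ = -0.00047°.
Converting to metres (1° lat = 111300 m, cos φ = 0.395440): observed ΔN = -145.8 m, observed ΔE = -20.7 m.
Subtracting the expected shift leaves a residual of -145.8 − (-156) = 10.2 m north and -20.7 − (-44) = 23.3 m east.
Residual distance = √(10.2² + 23.3²) = 25.4 m.

25 m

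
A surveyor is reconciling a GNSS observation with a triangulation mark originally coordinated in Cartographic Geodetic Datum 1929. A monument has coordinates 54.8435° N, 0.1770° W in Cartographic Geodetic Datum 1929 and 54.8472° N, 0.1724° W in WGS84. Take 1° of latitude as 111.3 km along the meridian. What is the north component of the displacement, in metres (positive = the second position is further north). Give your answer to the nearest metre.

ΔN = 412 m

Δφ = 54.8472° − 54.8435° = +0.0037°; Δλ = -0.1724° − -0.1770° = +0.0046°.
ΔN = Δφ × 111300 = 411.8 m; ΔE = Δλ × 111300 × cos(54.8435°) = +0.0046 × 111300 × 0.575812 = 294.8 m.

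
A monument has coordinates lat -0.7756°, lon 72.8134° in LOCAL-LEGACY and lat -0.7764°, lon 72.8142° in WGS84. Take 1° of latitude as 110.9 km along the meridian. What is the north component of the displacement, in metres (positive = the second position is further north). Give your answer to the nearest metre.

Δφ = -0.7764° − -0.7756° = -0.0008°; Δλ = 72.8142° − 72.8134° = +0.0008°.
ΔN = Δφ × 110900 = -88.7 m; ΔE = Δλ × 110900 × cos(-0.7756°) = +0.0008 × 110900 × 0.999908 = 88.7 m.

ΔN = -89 m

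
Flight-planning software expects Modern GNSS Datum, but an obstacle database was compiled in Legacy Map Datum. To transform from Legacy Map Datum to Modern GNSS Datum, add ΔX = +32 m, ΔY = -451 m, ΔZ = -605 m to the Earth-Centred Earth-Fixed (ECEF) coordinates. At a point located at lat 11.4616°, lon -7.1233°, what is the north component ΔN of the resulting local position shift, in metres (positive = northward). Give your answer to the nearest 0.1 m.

At φ = 11.4616°, λ = -7.1233°: sin φ = 0.198711, cos φ = 0.980058, sin λ = -0.124005, cos λ = 0.992282.
ΔN = −sin φ cos λ·ΔX − sin φ sin λ·ΔY + cos φ·ΔZ = −(0.198711)(0.992282)(32) − (0.198711)(-0.124005)(-451) + (0.980058)(-605) = -610.36 m.

ΔN = -610.4 m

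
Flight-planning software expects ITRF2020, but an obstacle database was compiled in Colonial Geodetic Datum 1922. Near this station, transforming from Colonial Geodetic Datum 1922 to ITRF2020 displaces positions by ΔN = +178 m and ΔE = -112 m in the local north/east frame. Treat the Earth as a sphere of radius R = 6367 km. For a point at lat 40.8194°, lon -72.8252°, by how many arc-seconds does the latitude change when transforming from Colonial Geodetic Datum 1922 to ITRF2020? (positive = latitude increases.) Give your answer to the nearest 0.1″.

On a sphere of radius R, 1 rad of latitude = R, so Δφ = ΔN / R = 178.0 / 6367000 = 2.7957e-05 rad = 5.766″.

Δφ = 5.8″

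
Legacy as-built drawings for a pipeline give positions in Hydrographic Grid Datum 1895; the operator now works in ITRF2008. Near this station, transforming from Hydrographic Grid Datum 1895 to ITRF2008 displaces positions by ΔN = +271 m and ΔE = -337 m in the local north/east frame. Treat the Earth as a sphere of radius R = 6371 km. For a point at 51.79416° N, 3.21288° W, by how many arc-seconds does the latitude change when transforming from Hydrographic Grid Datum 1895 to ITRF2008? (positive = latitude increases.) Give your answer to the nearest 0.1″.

On a sphere of radius R, 1 rad of latitude = R, so Δφ = ΔN / R = 271.0 / 6371000 = 4.2536e-05 rad = 8.774″.

Δφ = 8.8″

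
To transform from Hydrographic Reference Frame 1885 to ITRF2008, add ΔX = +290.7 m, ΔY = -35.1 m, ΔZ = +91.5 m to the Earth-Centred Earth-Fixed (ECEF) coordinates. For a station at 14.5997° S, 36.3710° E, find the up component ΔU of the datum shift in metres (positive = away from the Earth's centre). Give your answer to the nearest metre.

ΔU = 183 m

At φ = -14.5997°, λ = 36.3710°: sin φ = -0.252064, cos φ = 0.967710, sin λ = 0.593011, cos λ = 0.805194.
ΔU = cos φ cos λ·ΔX + cos φ sin λ·ΔY + sin φ·ΔZ = (0.967710)(0.805194)(290.7) + (0.967710)(0.593011)(-35.1) + (-0.252064)(91.5) = 183.31 m.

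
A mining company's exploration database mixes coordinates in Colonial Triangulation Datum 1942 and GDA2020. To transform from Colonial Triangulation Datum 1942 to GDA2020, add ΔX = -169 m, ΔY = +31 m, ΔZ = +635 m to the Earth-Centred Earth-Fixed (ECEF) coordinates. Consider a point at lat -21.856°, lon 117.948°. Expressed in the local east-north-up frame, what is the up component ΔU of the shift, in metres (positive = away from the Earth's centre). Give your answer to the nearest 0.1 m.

At φ = -21.856°, λ = 117.948°: sin φ = -0.372275, cos φ = 0.928122, sin λ = 0.883373, cos λ = -0.468670.
ΔU = cos φ cos λ·ΔX + cos φ sin λ·ΔY + sin φ·ΔZ = (0.928122)(-0.468670)(-169) + (0.928122)(0.883373)(31) + (-0.372275)(635) = -137.47 m.

ΔU = -137.5 m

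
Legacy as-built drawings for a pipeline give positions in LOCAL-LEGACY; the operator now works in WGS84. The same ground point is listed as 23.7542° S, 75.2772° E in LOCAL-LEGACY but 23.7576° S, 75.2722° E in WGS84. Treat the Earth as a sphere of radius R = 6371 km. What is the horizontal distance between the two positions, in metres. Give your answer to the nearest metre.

634 m

Δφ = -23.7576° − -23.7542° = -0.0034°; Δλ = 75.2722° − 75.2772° = -0.0050°.
1° along a meridian = πR/180 = 111195 m.
ΔN = Δφ × 111195 = -378.1 m; ΔE = Δλ × 111195 × cos(-23.7542°) = -0.0050 × 111195 × 0.915282 = -508.9 m.
Distance = √(ΔE² + ΔN²) = √((-508.9)² + (-378.1)²) = 633.9 m.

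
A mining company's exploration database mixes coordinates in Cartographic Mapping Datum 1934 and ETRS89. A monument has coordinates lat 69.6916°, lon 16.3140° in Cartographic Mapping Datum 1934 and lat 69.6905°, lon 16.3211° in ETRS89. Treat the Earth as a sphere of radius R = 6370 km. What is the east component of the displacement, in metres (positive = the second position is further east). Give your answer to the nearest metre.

ΔE = 274 m

Δφ = 69.6905° − 69.6916° = -0.0011°; Δλ = 16.3211° − 16.3140° = +0.0071°.
1° along a meridian = πR/180 = 111177 m.
ΔN = Δφ × 111177 = -122.3 m; ΔE = Δλ × 111177 × cos(69.6916°) = +0.0071 × 111177 × 0.347073 = 274.0 m.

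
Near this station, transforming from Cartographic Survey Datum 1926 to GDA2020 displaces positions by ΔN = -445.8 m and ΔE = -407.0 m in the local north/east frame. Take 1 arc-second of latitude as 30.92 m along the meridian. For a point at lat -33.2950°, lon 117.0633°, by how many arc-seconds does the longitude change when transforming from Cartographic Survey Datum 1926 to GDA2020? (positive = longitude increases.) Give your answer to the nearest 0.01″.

Δλ = -15.75″

At latitude -33.2950°, cos φ = 0.835855.
1″ of longitude at this latitude = 30.92 × cos φ = 25.8446 m, so Δλ = -407.0 / 25.8446 = -15.748″.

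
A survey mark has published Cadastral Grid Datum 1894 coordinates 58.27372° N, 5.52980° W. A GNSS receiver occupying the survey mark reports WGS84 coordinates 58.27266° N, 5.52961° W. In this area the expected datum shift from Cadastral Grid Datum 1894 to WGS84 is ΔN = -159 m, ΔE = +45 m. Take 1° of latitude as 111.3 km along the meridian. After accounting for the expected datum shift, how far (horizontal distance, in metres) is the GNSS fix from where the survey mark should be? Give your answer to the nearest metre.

Observed coordinate differences: Δφ = -0.00106°, Δλ = +0.00019°.
Converting to metres (1° lat = 111300 m, cos φ = 0.525862): observed ΔN = -118.0 m, observed ΔE = 11.1 m.
Subtracting the expected shift leaves a residual of -118.0 − (-159) = 41.0 m north and 11.1 − (45) = -33.9 m east.
Residual distance = √(41.0² + (-33.9)²) = 53.2 m.

53 m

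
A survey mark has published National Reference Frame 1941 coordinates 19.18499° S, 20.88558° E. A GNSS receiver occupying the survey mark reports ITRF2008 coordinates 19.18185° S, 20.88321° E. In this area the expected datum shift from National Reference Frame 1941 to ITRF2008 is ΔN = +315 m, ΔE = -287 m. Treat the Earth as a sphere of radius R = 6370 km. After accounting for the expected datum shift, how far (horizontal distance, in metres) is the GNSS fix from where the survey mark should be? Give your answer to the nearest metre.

51 m

Observed coordinate differences: Δφ = +0.00314°, Δλ = -0.00237°.
Converting to metres (1° lat = 111177 m, cos φ = 0.944462): observed ΔN = 349.1 m, observed ΔE = -248.9 m.
Subtracting the expected shift leaves a residual of 349.1 − (315) = 34.1 m north and -248.9 − (-287) = 38.1 m east.
Residual distance = √(34.1² + 38.1²) = 51.2 m.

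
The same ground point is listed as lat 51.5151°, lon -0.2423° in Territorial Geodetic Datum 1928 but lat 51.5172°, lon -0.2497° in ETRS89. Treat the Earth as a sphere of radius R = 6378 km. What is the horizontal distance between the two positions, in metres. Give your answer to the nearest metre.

563 m

Δφ = 51.5172° − 51.5151° = +0.0021°; Δλ = -0.2497° − -0.2423° = -0.0074°.
1° along a meridian = πR/180 = 111317 m.
ΔN = Δφ × 111317 = 233.8 m; ΔE = Δλ × 111317 × cos(51.5151°) = -0.0074 × 111317 × 0.622308 = -512.6 m.
Distance = √(ΔE² + ΔN²) = √((-512.6)² + 233.8²) = 563.4 m.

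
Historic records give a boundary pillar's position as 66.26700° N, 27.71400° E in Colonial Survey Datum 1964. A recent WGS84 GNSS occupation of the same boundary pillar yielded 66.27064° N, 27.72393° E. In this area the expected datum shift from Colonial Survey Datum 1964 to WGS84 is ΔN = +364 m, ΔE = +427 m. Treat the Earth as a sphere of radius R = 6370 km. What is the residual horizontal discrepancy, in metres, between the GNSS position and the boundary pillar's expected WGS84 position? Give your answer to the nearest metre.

44 m

Observed coordinate differences: Δφ = +0.00364°, Δλ = +0.00993°.
Converting to metres (1° lat = 111177 m, cos φ = 0.402475): observed ΔN = 404.7 m, observed ΔE = 444.3 m.
Subtracting the expected shift leaves a residual of 404.7 − (364) = 40.7 m north and 444.3 − (427) = 17.3 m east.
Residual distance = √(40.7² + 17.3²) = 44.2 m.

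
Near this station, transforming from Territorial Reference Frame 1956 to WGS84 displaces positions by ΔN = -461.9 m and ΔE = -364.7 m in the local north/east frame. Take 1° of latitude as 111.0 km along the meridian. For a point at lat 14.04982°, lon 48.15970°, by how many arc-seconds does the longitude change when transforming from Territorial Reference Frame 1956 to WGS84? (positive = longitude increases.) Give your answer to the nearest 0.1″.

At latitude 14.04982°, cos φ = 0.970085.
1° of longitude at this latitude = 111.0 × cos φ = 107.68 km, so Δλ = -364.7 / 107679.4 = -0.0033869° = -12.193″.

Δλ = -12.2″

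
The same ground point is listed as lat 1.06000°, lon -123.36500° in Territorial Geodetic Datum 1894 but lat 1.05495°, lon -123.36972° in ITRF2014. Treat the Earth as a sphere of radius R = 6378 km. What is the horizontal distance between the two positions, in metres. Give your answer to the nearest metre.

769 m

Δφ = 1.05495° − 1.06000° = -0.00505°; Δλ = -123.36972° − -123.36500° = -0.00472°.
1° along a meridian = πR/180 = 111317 m.
ΔN = Δφ × 111317 = -562.2 m; ΔE = Δλ × 111317 × cos(1.06000°) = -0.00472 × 111317 × 0.999829 = -525.3 m.
Distance = √(ΔE² + ΔN²) = √((-525.3)² + (-562.2)²) = 769.4 m.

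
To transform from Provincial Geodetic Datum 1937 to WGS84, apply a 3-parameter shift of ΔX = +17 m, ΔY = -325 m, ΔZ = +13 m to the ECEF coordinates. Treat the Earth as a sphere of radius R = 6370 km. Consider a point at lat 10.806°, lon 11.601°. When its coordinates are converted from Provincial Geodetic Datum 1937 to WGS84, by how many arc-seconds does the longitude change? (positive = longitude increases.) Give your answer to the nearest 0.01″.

sin φ = 0.187484, cos φ = 0.982268, sin λ = 0.201095, cos λ = 0.979572.
East component: ΔE = −sin λ·ΔX + cos λ·ΔY = −(0.201095)(17) + (0.979572)(-325) = -321.78 m.
1° of latitude spans πR/180 = 111177 m; at latitude φ, 1° of longitude spans that × cos φ = 109206.0 m, so Δλ = -321.78 / 109206.0 × 3600 = -10.608″.

Δλ = -10.61″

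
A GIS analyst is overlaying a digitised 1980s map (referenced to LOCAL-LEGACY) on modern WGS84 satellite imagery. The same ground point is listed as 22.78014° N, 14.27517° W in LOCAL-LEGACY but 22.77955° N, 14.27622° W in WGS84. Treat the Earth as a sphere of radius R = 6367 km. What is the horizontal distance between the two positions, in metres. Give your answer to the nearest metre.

Δφ = 22.77955° − 22.78014° = -0.00059°; Δλ = -14.27622° − -14.27517° = -0.00105°.
1° along a meridian = πR/180 = 111125 m.
ΔN = Δφ × 111125 = -65.6 m; ΔE = Δλ × 111125 × cos(22.78014°) = -0.00105 × 111125 × 0.921997 = -107.6 m.
Distance = √(ΔE² + ΔN²) = √((-107.6)² + (-65.6)²) = 126.0 m.

126 m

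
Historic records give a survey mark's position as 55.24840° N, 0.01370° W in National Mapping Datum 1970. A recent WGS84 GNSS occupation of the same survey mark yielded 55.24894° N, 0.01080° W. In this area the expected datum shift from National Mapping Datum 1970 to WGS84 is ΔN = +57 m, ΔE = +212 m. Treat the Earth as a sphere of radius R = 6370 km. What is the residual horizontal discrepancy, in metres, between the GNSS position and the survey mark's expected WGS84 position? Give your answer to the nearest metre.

28 m

Observed coordinate differences: Δφ = +0.00054°, Δλ = +0.00290°.
Converting to metres (1° lat = 111177 m, cos φ = 0.570020): observed ΔN = 60.0 m, observed ΔE = 183.8 m.
Subtracting the expected shift leaves a residual of 60.0 − (57) = 3.0 m north and 183.8 − (212) = -28.2 m east.
Residual distance = √(3.0² + (-28.2)²) = 28.4 m.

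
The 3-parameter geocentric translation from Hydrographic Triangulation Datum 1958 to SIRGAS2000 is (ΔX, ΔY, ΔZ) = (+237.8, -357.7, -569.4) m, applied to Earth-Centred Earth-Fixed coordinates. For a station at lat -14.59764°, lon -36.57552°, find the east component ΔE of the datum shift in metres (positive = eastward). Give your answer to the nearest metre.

At φ = -14.59764°, λ = -36.57552°: sin φ = -0.252029, cos φ = 0.967720, sin λ = -0.595882, cos λ = 0.803072.
ΔE = −sin λ·ΔX + cos λ·ΔY = −(-0.595882)·(237.8) + (0.803072)·(-357.7) = -145.56 m.

ΔE = -146 m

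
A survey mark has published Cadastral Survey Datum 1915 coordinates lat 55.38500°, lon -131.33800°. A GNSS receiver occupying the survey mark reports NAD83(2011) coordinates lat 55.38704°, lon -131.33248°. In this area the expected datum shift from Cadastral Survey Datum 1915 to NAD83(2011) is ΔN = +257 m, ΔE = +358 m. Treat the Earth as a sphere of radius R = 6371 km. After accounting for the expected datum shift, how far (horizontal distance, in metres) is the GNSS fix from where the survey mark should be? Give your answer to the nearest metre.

Observed coordinate differences: Δφ = +0.00204°, Δλ = +0.00552°.
Converting to metres (1° lat = 111195 m, cos φ = 0.568059): observed ΔN = 226.8 m, observed ΔE = 348.7 m.
Subtracting the expected shift leaves a residual of 226.8 − (257) = -30.2 m north and 348.7 − (358) = -9.3 m east.
Residual distance = √((-30.2)² + (-9.3)²) = 31.6 m.

32 m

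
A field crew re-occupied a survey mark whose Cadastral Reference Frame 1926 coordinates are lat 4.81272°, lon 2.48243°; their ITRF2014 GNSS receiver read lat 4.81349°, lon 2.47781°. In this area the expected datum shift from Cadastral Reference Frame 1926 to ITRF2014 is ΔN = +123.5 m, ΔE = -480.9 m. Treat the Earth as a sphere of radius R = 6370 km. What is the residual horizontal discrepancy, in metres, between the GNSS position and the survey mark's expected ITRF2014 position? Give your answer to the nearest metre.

Observed coordinate differences: Δφ = +0.00077°, Δλ = -0.00462°.
Converting to metres (1° lat = 111177 m, cos φ = 0.996474): observed ΔN = 85.6 m, observed ΔE = -511.8 m.
Subtracting the expected shift leaves a residual of 85.6 − (123.5) = -37.9 m north and -511.8 − (-480.9) = -30.9 m east.
Residual distance = √((-37.9)² + (-30.9)²) = 48.9 m.

49 m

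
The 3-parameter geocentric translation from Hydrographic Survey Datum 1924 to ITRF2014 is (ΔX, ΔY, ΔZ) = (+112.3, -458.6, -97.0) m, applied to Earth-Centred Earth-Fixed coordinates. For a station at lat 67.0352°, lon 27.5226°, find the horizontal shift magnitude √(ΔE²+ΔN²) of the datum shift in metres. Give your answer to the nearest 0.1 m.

463.3 m

At φ = 67.0352°, λ = 27.5226°: sin φ = 0.920745, cos φ = 0.390166, sin λ = 0.462098, cos λ = 0.886829.
ΔE = −sin λ·ΔX + cos λ·ΔY = −(0.462098)·(112.3) + (0.886829)·(-458.6) = -458.59 m.
ΔN = −sin φ cos λ·ΔX − sin φ sin λ·ΔY + cos φ·ΔZ = −(0.920745)(0.886829)(112.3) − (0.920745)(0.462098)(-458.6) + (0.390166)(-97.0) = 65.58 m.
Horizontal magnitude = √(ΔE² + ΔN²) = √((-458.59)² + 65.58²) = 463.26 m.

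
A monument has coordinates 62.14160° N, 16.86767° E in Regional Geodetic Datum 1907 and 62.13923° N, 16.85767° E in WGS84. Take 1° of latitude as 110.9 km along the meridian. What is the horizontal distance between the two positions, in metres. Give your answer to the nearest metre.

581 m

Δφ = 62.13923° − 62.14160° = -0.00237°; Δλ = 16.85767° − 16.86767° = -0.01000°.
ΔN = Δφ × 110900 = -262.8 m; ΔE = Δλ × 110900 × cos(62.14160°) = -0.01000 × 110900 × 0.467288 = -518.2 m.
Distance = √(ΔE² + ΔN²) = √((-518.2)² + (-262.8)²) = 581.1 m.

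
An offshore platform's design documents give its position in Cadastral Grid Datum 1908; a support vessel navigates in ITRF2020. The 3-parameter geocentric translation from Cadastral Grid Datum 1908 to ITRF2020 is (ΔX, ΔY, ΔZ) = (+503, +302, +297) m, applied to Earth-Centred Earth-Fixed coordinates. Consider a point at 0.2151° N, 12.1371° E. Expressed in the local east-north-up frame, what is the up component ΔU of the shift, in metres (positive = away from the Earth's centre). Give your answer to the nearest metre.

The local up (radial) axis is (cos φ cos λ, cos φ sin λ, sin φ), giving ΔU = 491.753 + 63.496 + 1.115 = 556.36 m.

ΔU = 556 m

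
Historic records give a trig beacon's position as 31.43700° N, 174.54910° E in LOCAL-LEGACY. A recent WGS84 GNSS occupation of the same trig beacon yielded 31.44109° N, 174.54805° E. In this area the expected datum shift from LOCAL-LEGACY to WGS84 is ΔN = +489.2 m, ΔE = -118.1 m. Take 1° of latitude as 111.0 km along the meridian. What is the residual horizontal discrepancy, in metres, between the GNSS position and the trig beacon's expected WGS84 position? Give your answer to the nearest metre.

Observed coordinate differences: Δφ = +0.00409°, Δλ = -0.00105°.
Converting to metres (1° lat = 111000 m, cos φ = 0.853214): observed ΔN = 454.0 m, observed ΔE = -99.4 m.
Subtracting the expected shift leaves a residual of 454.0 − (489.2) = -35.2 m north and -99.4 − (-118.1) = 18.7 m east.
Residual distance = √((-35.2)² + 18.7²) = 39.8 m.

40 m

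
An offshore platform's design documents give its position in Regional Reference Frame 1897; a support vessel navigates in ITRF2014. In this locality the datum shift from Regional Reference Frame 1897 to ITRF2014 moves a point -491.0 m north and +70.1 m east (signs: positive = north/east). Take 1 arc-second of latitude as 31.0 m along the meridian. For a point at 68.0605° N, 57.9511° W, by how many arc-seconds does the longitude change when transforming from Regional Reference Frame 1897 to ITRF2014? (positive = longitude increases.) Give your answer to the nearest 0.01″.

At latitude 68.0605°, cos φ = 0.373627.
1″ of longitude at this latitude = 31.00 × cos φ = 11.5824 m, so Δλ = 70.1 / 11.5824 = 6.052″.

Δλ = 6.05″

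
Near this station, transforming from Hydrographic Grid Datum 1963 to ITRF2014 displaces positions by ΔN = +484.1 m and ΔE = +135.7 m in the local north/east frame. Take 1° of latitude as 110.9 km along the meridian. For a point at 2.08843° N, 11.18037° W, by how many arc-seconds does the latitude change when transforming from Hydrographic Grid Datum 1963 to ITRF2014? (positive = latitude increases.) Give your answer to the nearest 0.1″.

1° of latitude = 110.9 km, so Δφ = 484.1 / 110900 = 0.0043652° = 15.715″.

Δφ = 15.7″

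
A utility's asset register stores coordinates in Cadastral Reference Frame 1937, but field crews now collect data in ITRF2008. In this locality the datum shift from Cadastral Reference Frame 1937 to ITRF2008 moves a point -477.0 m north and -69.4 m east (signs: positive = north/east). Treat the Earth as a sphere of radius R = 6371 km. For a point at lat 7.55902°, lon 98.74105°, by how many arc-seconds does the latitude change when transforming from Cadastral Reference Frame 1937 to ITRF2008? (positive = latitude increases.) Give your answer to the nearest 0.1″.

Δφ = -15.4″

On a sphere of radius R, 1 rad of latitude = R, so Δφ = ΔN / R = -477.0 / 6371000 = -7.4871e-05 rad = -15.443″.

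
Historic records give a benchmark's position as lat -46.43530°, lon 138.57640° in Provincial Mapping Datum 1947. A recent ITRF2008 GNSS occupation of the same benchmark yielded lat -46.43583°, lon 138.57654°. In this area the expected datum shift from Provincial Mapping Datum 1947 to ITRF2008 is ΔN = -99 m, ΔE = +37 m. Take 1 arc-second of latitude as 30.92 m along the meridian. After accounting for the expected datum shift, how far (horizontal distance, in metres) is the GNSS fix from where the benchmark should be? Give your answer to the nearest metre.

Observed coordinate differences: Δφ = -0.00053°, Δλ = +0.00014°.
Converting to metres (1° lat = 111312 m, cos φ = 0.689173): observed ΔN = -59.0 m, observed ΔE = 10.7 m.
Subtracting the expected shift leaves a residual of -59.0 − (-99) = 40.0 m north and 10.7 − (37) = -26.3 m east.
Residual distance = √(40.0² + (-26.3)²) = 47.9 m.

48 m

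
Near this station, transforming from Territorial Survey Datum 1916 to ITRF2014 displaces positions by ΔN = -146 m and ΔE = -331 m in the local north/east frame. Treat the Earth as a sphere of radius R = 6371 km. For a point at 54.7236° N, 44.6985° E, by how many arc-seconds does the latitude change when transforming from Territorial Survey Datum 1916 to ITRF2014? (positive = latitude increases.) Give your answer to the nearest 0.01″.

Δφ = -4.73″

On a sphere of radius R, 1 rad of latitude = R, so Δφ = ΔN / R = -146.0 / 6371000 = -2.2916e-05 rad = -4.727″.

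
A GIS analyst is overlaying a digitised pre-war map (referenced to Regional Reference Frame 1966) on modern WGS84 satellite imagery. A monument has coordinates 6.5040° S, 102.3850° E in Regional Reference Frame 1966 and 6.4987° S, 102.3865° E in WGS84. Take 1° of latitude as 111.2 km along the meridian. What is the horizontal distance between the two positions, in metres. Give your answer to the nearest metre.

Δφ = -6.4987° − -6.5040° = +0.0053°; Δλ = 102.3865° − 102.3850° = +0.0015°.
ΔN = Δφ × 111200 = 589.4 m; ΔE = Δλ × 111200 × cos(-6.5040°) = +0.0015 × 111200 × 0.993564 = 165.7 m.
Distance = √(ΔE² + ΔN²) = √(165.7² + 589.4²) = 612.2 m.

612 m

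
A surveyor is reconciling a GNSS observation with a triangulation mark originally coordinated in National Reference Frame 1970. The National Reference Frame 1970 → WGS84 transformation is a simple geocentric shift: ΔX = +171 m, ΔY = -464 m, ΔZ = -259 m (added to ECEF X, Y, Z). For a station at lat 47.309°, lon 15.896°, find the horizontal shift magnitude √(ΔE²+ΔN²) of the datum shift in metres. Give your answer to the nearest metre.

533 m

The local east axis at (φ, λ) is (−sin λ, cos λ, 0), so ΔE = −sin(15.896°)·171 + cos(15.896°)·(-464) = -493.09 m.
The local north axis is (−sin φ cos λ, −sin φ sin λ, cos φ), giving ΔN = -120.882 + 93.411 − 175.613 = -203.08 m.
Horizontal magnitude = √(ΔE² + ΔN²) = √((-493.09)² + (-203.08)²) = 533.28 m.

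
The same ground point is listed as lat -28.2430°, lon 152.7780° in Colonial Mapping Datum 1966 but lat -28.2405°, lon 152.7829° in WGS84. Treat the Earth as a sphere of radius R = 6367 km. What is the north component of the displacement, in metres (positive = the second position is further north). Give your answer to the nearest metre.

Δφ = -28.2405° − -28.2430° = +0.0025°; Δλ = 152.7829° − 152.7780° = +0.0049°.
1° along a meridian = πR/180 = 111125 m.
ΔN = Δφ × 111125 = 277.8 m; ΔE = Δλ × 111125 × cos(-28.2430°) = +0.0049 × 111125 × 0.880949 = 479.7 m.

ΔN = 278 m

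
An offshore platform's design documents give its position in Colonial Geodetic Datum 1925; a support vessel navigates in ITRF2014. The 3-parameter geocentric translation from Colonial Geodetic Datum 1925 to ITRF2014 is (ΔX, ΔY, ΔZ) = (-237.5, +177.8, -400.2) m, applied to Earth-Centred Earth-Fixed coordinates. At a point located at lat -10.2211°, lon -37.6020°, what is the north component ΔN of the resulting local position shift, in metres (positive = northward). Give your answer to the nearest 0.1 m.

ΔN = -446.5 m

At φ = -10.2211°, λ = -37.6020°: sin φ = -0.177447, cos φ = 0.984130, sin λ = -0.610173, cos λ = 0.792268.
ΔN = −sin φ cos λ·ΔX − sin φ sin λ·ΔY + cos φ·ΔZ = −(-0.177447)(0.792268)(-237.5) − (-0.177447)(-0.610173)(177.8) + (0.984130)(-400.2) = -446.49 m.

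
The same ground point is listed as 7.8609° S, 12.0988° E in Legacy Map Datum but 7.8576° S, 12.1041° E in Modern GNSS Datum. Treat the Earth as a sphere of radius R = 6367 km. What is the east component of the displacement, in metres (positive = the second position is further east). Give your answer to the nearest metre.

Δφ = -7.8576° − -7.8609° = +0.0033°; Δλ = 12.1041° − 12.0988° = +0.0053°.
1° along a meridian = πR/180 = 111125 m.
ΔN = Δφ × 111125 = 366.7 m; ΔE = Δλ × 111125 × cos(-7.8609°) = +0.0053 × 111125 × 0.990603 = 583.4 m.

ΔE = 583 m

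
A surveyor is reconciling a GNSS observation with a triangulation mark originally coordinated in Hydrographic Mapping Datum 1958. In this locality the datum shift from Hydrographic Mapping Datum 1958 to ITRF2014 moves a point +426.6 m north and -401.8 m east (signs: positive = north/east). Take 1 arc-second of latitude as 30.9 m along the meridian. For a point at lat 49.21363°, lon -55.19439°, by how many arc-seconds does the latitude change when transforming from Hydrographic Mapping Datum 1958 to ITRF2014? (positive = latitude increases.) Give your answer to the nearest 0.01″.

1″ of latitude = 30.90 m, so Δφ = 426.6 / 30.90 = 13.806″.

Δφ = 13.81″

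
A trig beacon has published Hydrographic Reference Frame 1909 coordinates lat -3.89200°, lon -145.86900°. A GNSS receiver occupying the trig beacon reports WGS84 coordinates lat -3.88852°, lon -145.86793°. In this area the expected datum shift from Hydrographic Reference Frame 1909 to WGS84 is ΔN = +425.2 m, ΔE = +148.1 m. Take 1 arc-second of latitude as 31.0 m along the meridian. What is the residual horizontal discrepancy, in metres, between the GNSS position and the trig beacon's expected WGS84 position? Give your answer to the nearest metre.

47 m

Observed coordinate differences: Δφ = +0.00348°, Δλ = +0.00107°.
Converting to metres (1° lat = 111600 m, cos φ = 0.997694): observed ΔN = 388.4 m, observed ΔE = 119.1 m.
Subtracting the expected shift leaves a residual of 388.4 − (425.2) = -36.8 m north and 119.1 − (148.1) = -29.0 m east.
Residual distance = √((-36.8)² + (-29.0)²) = 46.9 m.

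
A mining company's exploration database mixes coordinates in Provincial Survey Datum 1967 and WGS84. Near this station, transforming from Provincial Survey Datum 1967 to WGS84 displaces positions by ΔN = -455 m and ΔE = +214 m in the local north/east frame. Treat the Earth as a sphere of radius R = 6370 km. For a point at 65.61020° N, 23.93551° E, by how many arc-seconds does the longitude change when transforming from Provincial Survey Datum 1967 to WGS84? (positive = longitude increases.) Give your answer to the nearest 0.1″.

At latitude 65.61020°, cos φ = 0.412942.
One radian of longitude at latitude φ spans R cos φ, so Δλ = ΔE / (R cos φ) = 214.0 / (6370000 × 0.412942) = 8.1355e-05 rad = 16.781″.

Δλ = 16.8″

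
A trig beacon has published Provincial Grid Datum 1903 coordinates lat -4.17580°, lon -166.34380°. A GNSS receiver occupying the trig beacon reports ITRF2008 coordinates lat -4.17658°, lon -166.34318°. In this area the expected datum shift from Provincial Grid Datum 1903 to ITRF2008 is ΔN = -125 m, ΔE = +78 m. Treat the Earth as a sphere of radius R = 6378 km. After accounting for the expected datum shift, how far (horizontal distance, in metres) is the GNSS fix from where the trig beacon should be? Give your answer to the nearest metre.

Observed coordinate differences: Δφ = -0.00078°, Δλ = +0.00062°.
Converting to metres (1° lat = 111317 m, cos φ = 0.997345): observed ΔN = -86.8 m, observed ΔE = 68.8 m.
Subtracting the expected shift leaves a residual of -86.8 − (-125) = 38.2 m north and 68.8 − (78) = -9.2 m east.
Residual distance = √(38.2² + (-9.2)²) = 39.3 m.

39 m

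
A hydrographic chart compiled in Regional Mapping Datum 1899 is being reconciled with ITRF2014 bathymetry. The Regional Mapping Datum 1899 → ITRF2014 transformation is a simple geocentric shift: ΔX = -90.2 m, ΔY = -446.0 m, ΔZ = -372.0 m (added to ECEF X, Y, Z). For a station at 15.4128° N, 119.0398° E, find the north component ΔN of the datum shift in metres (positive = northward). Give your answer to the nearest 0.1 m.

ΔN = -266.6 m

At φ = 15.4128°, λ = 119.0398°: sin φ = 0.265771, cos φ = 0.964036, sin λ = 0.874283, cos λ = -0.485417.
ΔN = −sin φ cos λ·ΔX − sin φ sin λ·ΔY + cos φ·ΔZ = −(0.265771)(-0.485417)(-90.2) − (0.265771)(0.874283)(-446.0) + (0.964036)(-372.0) = -266.63 m.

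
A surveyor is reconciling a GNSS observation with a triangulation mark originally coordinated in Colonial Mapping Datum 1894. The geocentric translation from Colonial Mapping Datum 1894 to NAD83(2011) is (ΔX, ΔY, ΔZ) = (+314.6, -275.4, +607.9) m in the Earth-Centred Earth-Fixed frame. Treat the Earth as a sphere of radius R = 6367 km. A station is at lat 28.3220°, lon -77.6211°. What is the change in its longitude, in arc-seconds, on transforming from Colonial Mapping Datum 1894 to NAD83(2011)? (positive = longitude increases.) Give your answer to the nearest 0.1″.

Δλ = 9.1″

sin φ = 0.474426, cos φ = 0.880295, sin λ = -0.976751, cos λ = 0.214376.
East component: ΔE = −sin λ·ΔX + cos λ·ΔY = −(-0.976751)(314.6) + (0.214376)(-275.4) = 248.25 m.
1° of latitude spans πR/180 = 111125 m; at latitude φ, 1° of longitude spans that × cos φ = 97822.9 m, so Δλ = 248.25 / 97822.9 × 3600 = 9.136″.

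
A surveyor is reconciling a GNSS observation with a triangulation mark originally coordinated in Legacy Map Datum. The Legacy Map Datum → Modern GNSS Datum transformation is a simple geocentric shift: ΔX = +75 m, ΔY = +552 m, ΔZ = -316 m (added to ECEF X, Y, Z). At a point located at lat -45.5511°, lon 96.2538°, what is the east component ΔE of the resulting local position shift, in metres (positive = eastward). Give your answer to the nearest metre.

At φ = -45.5511°, λ = 96.2538°: sin φ = -0.713875, cos φ = 0.700273, sin λ = 0.994049, cos λ = -0.108933.
ΔE = −sin λ·ΔX + cos λ·ΔY = −(0.994049)·(75) + (-0.108933)·(552) = -134.68 m.

ΔE = -135 m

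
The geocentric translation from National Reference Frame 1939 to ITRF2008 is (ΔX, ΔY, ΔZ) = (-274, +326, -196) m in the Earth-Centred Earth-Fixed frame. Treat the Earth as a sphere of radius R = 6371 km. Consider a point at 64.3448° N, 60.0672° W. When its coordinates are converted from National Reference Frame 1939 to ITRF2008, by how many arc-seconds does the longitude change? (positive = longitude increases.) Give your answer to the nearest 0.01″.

Δλ = -5.59″

sin φ = 0.901416, cos φ = 0.432954, sin λ = -0.866611, cos λ = 0.498984.
East component: ΔE = −sin λ·ΔX + cos λ·ΔY = −(-0.866611)(-274) + (0.498984)(326) = -74.78 m.
1° of latitude spans πR/180 = 111195 m; at latitude φ, 1° of longitude spans that × cos φ = 48142.3 m, so Δλ = -74.78 / 48142.3 × 3600 = -5.592″.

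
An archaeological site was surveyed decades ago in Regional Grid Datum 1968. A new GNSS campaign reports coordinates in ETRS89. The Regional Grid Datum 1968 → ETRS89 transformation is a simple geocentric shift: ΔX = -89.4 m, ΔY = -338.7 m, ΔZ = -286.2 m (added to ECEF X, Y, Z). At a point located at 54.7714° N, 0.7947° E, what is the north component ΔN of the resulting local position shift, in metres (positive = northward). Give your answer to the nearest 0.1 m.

ΔN = -88.2 m

At φ = 54.7714°, λ = 0.7947°: sin φ = 0.816857, cos φ = 0.576840, sin λ = 0.013870, cos λ = 0.999904.
ΔN = −sin φ cos λ·ΔX − sin φ sin λ·ΔY + cos φ·ΔZ = −(0.816857)(0.999904)(-89.4) − (0.816857)(0.013870)(-338.7) + (0.576840)(-286.2) = -88.23 m.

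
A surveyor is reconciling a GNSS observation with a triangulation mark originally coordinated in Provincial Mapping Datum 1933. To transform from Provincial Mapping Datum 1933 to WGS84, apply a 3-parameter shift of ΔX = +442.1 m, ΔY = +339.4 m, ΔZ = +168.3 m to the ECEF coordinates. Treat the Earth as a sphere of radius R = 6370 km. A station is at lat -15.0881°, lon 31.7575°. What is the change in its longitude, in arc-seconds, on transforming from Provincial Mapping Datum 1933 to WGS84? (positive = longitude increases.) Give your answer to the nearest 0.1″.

sin φ = -0.260304, cos φ = 0.965527, sin λ = 0.526325, cos λ = 0.850283.
East component: ΔE = −sin λ·ΔX + cos λ·ΔY = −(0.526325)(442.1) + (0.850283)(339.4) = 55.90 m.
1° of latitude spans πR/180 = 111177 m; at latitude φ, 1° of longitude spans that × cos φ = 107344.8 m, so Δλ = 55.90 / 107344.8 × 3600 = 1.875″.

Δλ = 1.9″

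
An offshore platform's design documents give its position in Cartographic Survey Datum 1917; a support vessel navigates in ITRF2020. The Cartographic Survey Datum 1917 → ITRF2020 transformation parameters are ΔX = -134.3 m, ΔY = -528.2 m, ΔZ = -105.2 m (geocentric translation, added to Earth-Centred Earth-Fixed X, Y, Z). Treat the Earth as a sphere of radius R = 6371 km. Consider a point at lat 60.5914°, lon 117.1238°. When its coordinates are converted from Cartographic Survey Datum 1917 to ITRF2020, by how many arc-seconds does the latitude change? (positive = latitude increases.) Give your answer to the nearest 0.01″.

Δφ = 9.86″

sin φ = 0.871140, cos φ = 0.491035, sin λ = 0.890023, cos λ = -0.455915.
North component: ΔN = −sin φ cos λ·ΔX − sin φ sin λ·ΔY + cos φ·ΔZ = −(0.871140)(-0.455915)(-134.3) − (0.871140)(0.890023)(-528.2) + (0.491035)(-105.2) = 304.54 m.
1° of latitude spans πR/180 = 111195 m, so Δφ = 304.54 / 111195 × 3600 = 9.860″.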